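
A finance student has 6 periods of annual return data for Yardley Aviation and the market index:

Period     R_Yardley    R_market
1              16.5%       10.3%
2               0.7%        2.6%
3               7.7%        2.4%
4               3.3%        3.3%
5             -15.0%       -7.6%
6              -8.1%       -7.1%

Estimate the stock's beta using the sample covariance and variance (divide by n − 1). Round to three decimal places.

1.571

Mean R_i = (16.5 + 0.7 + 7.7 + 3.3 − 15.0 − 8.1) / 6 = 0.8500%
Mean R_m = (10.3 + 2.6 + 2.4 + 3.3 − 7.6 − 7.1) / 6 = 0.6500%
Σ(R_i − R̄_i)(R_m − R̄_m) = 369.3350  ⇒  Cov = 369.3350 / 5 = 73.8670
Σ(R_m − R̄_m)² = 235.1350  ⇒  Var(R_m) = 235.1350 / 5 = 47.0270
β = Cov / Var(R_m) = 73.8670 / 47.0270 = 1.5707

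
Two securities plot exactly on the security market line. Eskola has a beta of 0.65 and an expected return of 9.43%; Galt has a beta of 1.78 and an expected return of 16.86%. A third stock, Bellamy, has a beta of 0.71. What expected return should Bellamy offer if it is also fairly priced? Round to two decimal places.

9.82%

MRP (SML slope) = (16.86% − 9.43%) / (1.78 − 0.65) = 7.43% / 1.13 = 6.5752%
R_f (intercept) = 9.43% − 0.65 × 6.5752% = 5.1561%
E(R_Bellamy) = R_f + β × MRP = 5.1561% + 0.71 × 6.5752% = 9.82%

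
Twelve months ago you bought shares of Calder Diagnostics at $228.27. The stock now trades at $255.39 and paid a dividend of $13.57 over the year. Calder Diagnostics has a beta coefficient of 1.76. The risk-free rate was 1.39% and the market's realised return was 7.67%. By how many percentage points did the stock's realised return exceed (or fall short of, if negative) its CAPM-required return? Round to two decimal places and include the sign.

Realised HPR = (P1 + D1 − P0) / P0 = (255.39 + 13.57 − 228.27) / 228.27 = 40.69 / 228.27 = 17.8254%
MRP = 7.67% − 1.39% = 6.28%
CAPM required = R_f + β·MRP = 1.39% + 1.76 × 6.28% = 12.4428%
α = realised − required = 17.8254% − 12.4428% = +5.38%

+5.38%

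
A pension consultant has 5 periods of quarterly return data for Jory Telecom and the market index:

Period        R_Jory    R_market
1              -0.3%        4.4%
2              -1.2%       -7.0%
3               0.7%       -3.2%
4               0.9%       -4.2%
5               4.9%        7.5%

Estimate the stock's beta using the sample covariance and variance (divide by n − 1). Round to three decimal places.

0.267

Mean R_i = (-0.3 − 1.2 + 0.7 + 0.9 + 4.9) / 5 = 1.0000%
Mean R_m = (4.4 − 7.0 − 3.2 − 4.2 + 7.5) / 5 = -0.5000%
Σ(R_i − R̄_i)(R_m − R̄_m) = 40.3100  ⇒  Cov = 40.3100 / 4 = 10.0775
Σ(R_m − R̄_m)² = 151.2400  ⇒  Var(R_m) = 151.2400 / 4 = 37.8100
β = Cov / Var(R_m) = 10.0775 / 37.8100 = 0.2665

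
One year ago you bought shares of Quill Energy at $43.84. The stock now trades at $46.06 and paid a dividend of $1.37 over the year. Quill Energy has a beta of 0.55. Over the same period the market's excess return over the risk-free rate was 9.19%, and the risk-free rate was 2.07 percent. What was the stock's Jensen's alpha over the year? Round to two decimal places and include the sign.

Realised HPR = (P1 + D1 − P0) / P0 = (46.06 + 1.37 − 43.84) / 43.84 = 3.59 / 43.84 = 8.1889%
CAPM required = R_f + β·MRP = 2.07% + 0.55 × 9.19% = 7.1245%
α = realised − required = 8.1889% − 7.1245% = +1.06%

+1.06%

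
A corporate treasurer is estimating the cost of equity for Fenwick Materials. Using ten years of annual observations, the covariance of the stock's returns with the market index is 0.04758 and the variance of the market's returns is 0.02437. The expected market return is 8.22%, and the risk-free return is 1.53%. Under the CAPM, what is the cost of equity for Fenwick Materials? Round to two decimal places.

β = Cov(R_i, R_m) / Var(R_m) = 0.04758 / 0.02437 = 1.9524
MRP = 8.22% − 1.53% = 6.69%
E(R) = R_f + β × MRP = 1.53% + 1.9524 × 6.69% = 14.59%

14.59%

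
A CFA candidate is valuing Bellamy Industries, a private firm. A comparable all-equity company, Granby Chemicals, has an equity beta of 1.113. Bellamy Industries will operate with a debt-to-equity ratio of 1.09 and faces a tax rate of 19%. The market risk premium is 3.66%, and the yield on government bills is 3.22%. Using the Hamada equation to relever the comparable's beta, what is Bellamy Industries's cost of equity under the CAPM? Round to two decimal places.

10.89%

β_L = β_U × [1 + (1 − t)(D/E)] = 1.113 × [1 + (1 − 0.19) × 1.09]
    = 1.113 × [1 + 0.81 × 1.09] = 1.113 × 1.8829 = 2.0957
E(R) = R_f + β_L × MRP = 3.22% + 2.0957 × 3.66% = 10.89%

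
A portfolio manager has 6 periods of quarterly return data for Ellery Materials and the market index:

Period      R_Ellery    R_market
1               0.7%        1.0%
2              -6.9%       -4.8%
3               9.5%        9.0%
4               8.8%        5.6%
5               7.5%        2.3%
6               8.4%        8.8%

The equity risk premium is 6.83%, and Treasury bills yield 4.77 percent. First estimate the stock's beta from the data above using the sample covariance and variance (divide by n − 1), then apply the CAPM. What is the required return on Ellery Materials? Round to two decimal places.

Mean R_i = (0.7 − 6.9 + 9.5 + 8.8 + 7.5 + 8.4) / 6 = 4.6667%
Mean R_m = (1.0 − 4.8 + 9.0 + 5.6 + 2.3 + 8.8) / 6 = 3.6500%
Σ(R_i − R̄_i)(R_m − R̄_m) = 157.5700  ⇒  Cov = 157.5700 / 5 = 31.5140
Σ(R_m − R̄_m)² = 139.1950  ⇒  Var(R_m) = 139.1950 / 5 = 27.8390
β = Cov / Var(R_m) = 31.5140 / 27.8390 = 1.1320
E(R) = R_f + β × MRP = 4.77% + 1.1320 × 6.83% = 12.50%

12.50%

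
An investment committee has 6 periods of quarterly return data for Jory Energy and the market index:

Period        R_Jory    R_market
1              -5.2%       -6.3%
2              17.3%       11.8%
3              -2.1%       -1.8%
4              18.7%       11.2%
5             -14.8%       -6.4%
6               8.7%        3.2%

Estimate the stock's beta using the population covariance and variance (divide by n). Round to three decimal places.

Mean R_i = (-5.2 + 17.3 − 2.1 + 18.7 − 14.8 + 8.7) / 6 = 3.7667%
Mean R_m = (-6.3 + 11.8 − 1.8 + 11.2 − 6.4 + 3.2) / 6 = 1.9500%
Σ(R_i − R̄_i)(R_m − R̄_m) = 528.6100  ⇒  Cov = 528.6100 / 6 = 88.1017
Σ(R_m − R̄_m)² = 335.9950  ⇒  Var(R_m) = 335.9950 / 6 = 55.9992
β = Cov / Var(R_m) = 88.1017 / 55.9992 = 1.5733

1.573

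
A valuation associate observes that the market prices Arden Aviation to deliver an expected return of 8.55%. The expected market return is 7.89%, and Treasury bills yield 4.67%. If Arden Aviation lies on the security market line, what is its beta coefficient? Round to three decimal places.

1.205

MRP = 7.89% − 4.67% = 3.22%
β = (E(R) − R_f) / MRP = (8.55% − 4.67%) / 3.22% = 3.88% / 3.22% = 1.205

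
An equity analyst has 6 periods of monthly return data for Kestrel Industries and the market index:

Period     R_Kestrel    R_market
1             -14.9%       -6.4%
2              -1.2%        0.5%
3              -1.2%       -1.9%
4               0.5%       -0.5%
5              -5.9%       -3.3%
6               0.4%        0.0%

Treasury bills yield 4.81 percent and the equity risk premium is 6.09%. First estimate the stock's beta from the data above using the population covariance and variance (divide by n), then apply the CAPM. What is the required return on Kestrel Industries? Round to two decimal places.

Mean R_i = (-14.9 − 1.2 − 1.2 + 0.5 − 5.9 + 0.4) / 6 = -3.7167%
Mean R_m = (-6.4 + 0.5 − 1.9 − 0.5 − 3.3 + 0.0) / 6 = -1.9333%
Σ(R_i − R̄_i)(R_m − R̄_m) = 73.1467  ⇒  Cov = 73.1467 / 6 = 12.1911
Σ(R_m − R̄_m)² = 33.5333  ⇒  Var(R_m) = 33.5333 / 6 = 5.5889
β = Cov / Var(R_m) = 12.1911 / 5.5889 = 2.1813
E(R) = R_f + β × MRP = 4.81% + 2.1813 × 6.09% = 18.09%

18.09%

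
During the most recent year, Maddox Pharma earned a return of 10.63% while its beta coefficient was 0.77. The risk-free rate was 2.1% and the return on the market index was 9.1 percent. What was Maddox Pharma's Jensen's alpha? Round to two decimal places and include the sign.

+3.14%

Market excess return = 9.1% − 2.1% = 7.00%
CAPM benchmark = R_f + β(R_m − R_f) = 2.1% + 0.77 × 7.0% = 7.4900%
α = actual − benchmark = 10.63% − 7.4900% = +3.14%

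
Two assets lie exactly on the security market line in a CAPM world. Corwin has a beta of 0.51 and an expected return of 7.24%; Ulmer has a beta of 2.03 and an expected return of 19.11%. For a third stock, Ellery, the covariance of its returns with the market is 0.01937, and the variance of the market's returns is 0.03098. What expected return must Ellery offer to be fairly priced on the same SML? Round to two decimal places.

8.14%

MRP = (19.11% − 7.24%) / (2.03 − 0.51) = 7.8092%
R_f = 7.24% − 0.51 × 7.8092% = 3.2573%
β_Ellery = Cov / Var(R_m) = 0.01937 / 0.03098 = 0.6252
E(R_Ellery) = R_f + β × MRP = 3.2573% + 0.6252 × 7.8092% = 8.14%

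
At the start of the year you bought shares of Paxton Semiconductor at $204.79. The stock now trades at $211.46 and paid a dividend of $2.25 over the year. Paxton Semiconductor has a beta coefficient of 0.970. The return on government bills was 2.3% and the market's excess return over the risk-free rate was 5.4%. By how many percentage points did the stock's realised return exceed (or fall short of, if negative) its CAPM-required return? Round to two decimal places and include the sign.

Realised HPR = (P1 + D1 − P0) / P0 = (211.46 + 2.25 − 204.79) / 204.79 = 8.92 / 204.79 = 4.3557%
CAPM required = R_f + β·MRP = 2.3% + 0.970 × 5.4% = 7.5380%
α = realised − required = 4.3557% − 7.5380% = -3.18%

-3.18%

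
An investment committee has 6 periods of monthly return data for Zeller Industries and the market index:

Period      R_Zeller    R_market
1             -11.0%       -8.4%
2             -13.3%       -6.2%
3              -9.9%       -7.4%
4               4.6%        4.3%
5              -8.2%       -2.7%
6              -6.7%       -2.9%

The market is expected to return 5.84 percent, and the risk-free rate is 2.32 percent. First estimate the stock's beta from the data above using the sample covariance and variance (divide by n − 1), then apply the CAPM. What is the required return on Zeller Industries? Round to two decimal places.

6.80%

Mean R_i = (-11.0 − 13.3 − 9.9 + 4.6 − 8.2 − 6.7) / 6 = -7.4167%
Mean R_m = (-8.4 − 6.2 − 7.4 + 4.3 − 2.7 − 2.9) / 6 = -3.8833%
Σ(R_i − R̄_i)(R_m − R̄_m) = 136.6617  ⇒  Cov = 136.6617 / 5 = 27.3323
Σ(R_m − R̄_m)² = 107.4683  ⇒  Var(R_m) = 107.4683 / 5 = 21.4937
β = Cov / Var(R_m) = 27.3323 / 21.4937 = 1.2716
MRP = 5.84% − 2.32% = 3.52%
E(R) = R_f + β × MRP = 2.32% + 1.2716 × 3.52% = 6.80%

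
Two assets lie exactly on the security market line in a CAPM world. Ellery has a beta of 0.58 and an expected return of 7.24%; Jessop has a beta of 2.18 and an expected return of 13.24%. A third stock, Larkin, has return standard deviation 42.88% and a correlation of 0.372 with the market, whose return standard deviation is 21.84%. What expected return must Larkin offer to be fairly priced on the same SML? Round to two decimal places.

7.80%

MRP = (13.24% − 7.24%) / (2.18 − 0.58) = 3.7500%
R_f = 7.24% − 0.58 × 3.7500% = 5.0650%
β_Larkin = ρ·σ_i/σ_m = 0.372 × 42.88 / 21.84 = 0.7304
E(R_Larkin) = R_f + β × MRP = 5.0650% + 0.7304 × 3.7500% = 7.80%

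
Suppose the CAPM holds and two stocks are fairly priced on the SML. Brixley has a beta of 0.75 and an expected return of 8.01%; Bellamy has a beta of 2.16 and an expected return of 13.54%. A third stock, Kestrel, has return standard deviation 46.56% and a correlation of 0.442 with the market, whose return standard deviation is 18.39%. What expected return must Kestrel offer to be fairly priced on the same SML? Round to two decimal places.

MRP = (13.54% − 8.01%) / (2.16 − 0.75) = 3.9220%
R_f = 8.01% − 0.75 × 3.9220% = 5.0685%
β_Kestrel = ρ·σ_i/σ_m = 0.442 × 46.56 / 18.39 = 1.1191
E(R_Kestrel) = R_f + β × MRP = 5.0685% + 1.1191 × 3.9220% = 9.46%

9.46%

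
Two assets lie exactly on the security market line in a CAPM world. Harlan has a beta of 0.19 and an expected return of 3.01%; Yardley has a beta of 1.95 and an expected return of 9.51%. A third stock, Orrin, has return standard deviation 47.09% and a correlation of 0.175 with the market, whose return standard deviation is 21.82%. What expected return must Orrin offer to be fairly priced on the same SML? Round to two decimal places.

3.70%

MRP = (9.51% − 3.01%) / (1.95 − 0.19) = 3.6932%
R_f = 3.01% − 0.19 × 3.6932% = 2.3083%
β_Orrin = ρ·σ_i/σ_m = 0.175 × 47.09 / 21.82 = 0.3777
E(R_Orrin) = R_f + β × MRP = 2.3083% + 0.3777 × 3.6932% = 3.70%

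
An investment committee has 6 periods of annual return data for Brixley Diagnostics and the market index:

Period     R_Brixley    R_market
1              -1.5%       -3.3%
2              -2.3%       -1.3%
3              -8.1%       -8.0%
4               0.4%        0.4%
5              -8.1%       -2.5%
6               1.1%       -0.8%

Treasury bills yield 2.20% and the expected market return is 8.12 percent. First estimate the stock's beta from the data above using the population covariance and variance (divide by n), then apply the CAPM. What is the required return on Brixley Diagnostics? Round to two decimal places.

8.24%

Mean R_i = (-1.5 − 2.3 − 8.1 + 0.4 − 8.1 + 1.1) / 6 = -3.0833%
Mean R_m = (-3.3 − 1.3 − 8.0 + 0.4 − 2.5 − 0.8) / 6 = -2.5833%
Σ(R_i − R̄_i)(R_m − R̄_m) = 44.4783  ⇒  Cov = 44.4783 / 6 = 7.4131
Σ(R_m − R̄_m)² = 43.5883  ⇒  Var(R_m) = 43.5883 / 6 = 7.2647
β = Cov / Var(R_m) = 7.4131 / 7.2647 = 1.0204
MRP = 8.12% − 2.20% = 5.92%
E(R) = R_f + β × MRP = 2.20% + 1.0204 × 5.92% = 8.24%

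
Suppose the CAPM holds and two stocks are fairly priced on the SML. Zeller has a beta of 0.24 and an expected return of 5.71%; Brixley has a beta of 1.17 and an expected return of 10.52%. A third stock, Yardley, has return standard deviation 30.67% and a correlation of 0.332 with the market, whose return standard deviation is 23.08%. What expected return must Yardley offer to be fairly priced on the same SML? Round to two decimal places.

MRP = (10.52% − 5.71%) / (1.17 − 0.24) = 5.1720%
R_f = 5.71% − 0.24 × 5.1720% = 4.4687%
β_Yardley = ρ·σ_i/σ_m = 0.332 × 30.67 / 23.08 = 0.4412
E(R_Yardley) = R_f + β × MRP = 4.4687% + 0.4412 × 5.1720% = 6.75%

6.75%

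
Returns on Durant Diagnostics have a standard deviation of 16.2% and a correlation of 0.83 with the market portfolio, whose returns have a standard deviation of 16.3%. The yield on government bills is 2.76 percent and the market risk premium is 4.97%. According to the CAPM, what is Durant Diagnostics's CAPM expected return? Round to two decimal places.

β = ρ × σ_i / σ_m = 0.83 × 16.2% / 16.3% = 0.8249
E(R) = 2.76% + 0.8249 × 4.97% = 6.86%

6.86%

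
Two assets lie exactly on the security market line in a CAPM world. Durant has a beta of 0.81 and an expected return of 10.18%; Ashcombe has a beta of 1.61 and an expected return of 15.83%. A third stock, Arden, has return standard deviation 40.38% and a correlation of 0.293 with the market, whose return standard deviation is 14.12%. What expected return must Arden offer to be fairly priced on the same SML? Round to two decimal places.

10.38%

MRP = (15.83% − 10.18%) / (1.61 − 0.81) = 7.0625%
R_f = 10.18% − 0.81 × 7.0625% = 4.4594%
β_Arden = ρ·σ_i/σ_m = 0.293 × 40.38 / 14.12 = 0.8379
E(R_Arden) = R_f + β × MRP = 4.4594% + 0.8379 × 7.0625% = 10.38%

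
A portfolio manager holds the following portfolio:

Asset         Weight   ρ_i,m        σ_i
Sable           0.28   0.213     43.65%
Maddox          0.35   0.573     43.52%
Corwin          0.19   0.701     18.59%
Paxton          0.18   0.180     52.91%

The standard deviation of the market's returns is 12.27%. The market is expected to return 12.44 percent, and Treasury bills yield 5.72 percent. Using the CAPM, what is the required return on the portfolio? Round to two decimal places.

14.22%

β_Sable = 0.213 × 43.65% / 12.27% = 0.7577
β_Maddox = 0.573 × 43.52% / 12.27% = 2.0324
β_Corwin = 0.701 × 18.59% / 12.27% = 1.0621
β_Paxton = 0.180 × 52.91% / 12.27% = 0.7762
β_P = Σ w_i β_i = 0.28×0.7577 + 0.35×2.0324 + 0.19×1.0621 + 0.18×0.7762 = 1.2650
MRP = 12.44% − 5.72% = 6.72%
E(R_P) = R_f + β_P × MRP = 5.72% + 1.2650 × 6.72% = 14.22%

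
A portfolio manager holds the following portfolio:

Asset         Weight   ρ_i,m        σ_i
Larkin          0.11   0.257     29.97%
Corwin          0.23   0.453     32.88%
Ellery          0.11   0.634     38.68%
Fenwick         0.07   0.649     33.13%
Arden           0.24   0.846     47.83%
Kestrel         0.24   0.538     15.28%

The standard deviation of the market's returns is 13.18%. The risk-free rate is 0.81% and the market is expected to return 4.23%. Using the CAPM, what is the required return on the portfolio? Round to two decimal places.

β_Larkin = 0.257 × 29.97% / 13.18% = 0.5844
β_Corwin = 0.453 × 32.88% / 13.18% = 1.1301
β_Ellery = 0.634 × 38.68% / 13.18% = 1.8606
β_Fenwick = 0.649 × 33.13% / 13.18% = 1.6314
β_Arden = 0.846 × 47.83% / 13.18% = 3.0701
β_Kestrel = 0.538 × 15.28% / 13.18% = 0.6237
β_P = Σ w_i β_i = 0.11×0.5844 + 0.23×1.1301 + 0.11×1.8606 + 0.07×1.6314 + 0.24×3.0701 + 0.24×0.6237 = 1.5296
MRP = 4.23% − 0.81% = 3.42%
E(R_P) = R_f + β_P × MRP = 0.81% + 1.5296 × 3.42% = 6.04%

6.04%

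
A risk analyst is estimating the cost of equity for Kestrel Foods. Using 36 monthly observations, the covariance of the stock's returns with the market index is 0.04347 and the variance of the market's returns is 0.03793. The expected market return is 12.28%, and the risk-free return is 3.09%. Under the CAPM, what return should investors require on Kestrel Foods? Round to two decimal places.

13.62%

β = Cov(R_i, R_m) / Var(R_m) = 0.04347 / 0.03793 = 1.1461
MRP = 12.28% − 3.09% = 9.19%
E(R) = R_f + β × MRP = 3.09% + 1.1461 × 9.19% = 13.62%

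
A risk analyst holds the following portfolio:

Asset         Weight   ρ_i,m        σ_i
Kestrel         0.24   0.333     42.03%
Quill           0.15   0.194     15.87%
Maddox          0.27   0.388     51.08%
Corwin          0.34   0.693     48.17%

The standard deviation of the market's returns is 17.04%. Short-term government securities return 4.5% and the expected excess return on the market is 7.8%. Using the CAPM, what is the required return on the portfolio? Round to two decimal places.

13.89%

β_Kestrel = 0.333 × 42.03% / 17.04% = 0.8214
β_Quill = 0.194 × 15.87% / 17.04% = 0.1807
β_Maddox = 0.388 × 51.08% / 17.04% = 1.1631
β_Corwin = 0.693 × 48.17% / 17.04% = 1.9590
β_P = Σ w_i β_i = 0.24×0.8214 + 0.15×0.1807 + 0.27×1.1631 + 0.34×1.9590 = 1.2043
E(R_P) = R_f + β_P × MRP = 4.5% + 1.2043 × 7.8% = 13.89%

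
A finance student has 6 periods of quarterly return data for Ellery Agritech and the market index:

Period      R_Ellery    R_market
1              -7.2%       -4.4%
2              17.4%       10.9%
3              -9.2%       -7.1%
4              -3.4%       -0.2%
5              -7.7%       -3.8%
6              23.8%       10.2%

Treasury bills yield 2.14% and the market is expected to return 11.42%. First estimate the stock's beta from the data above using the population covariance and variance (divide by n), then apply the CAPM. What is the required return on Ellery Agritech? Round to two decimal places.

Mean R_i = (-7.2 + 17.4 − 9.2 − 3.4 − 7.7 + 23.8) / 6 = 2.2833%
Mean R_m = (-4.4 + 10.9 − 7.1 − 0.2 − 3.8 + 10.2) / 6 = 0.9333%
Σ(R_i − R̄_i)(R_m − R̄_m) = 546.5733  ⇒  Cov = 546.5733 / 6 = 91.0956
Σ(R_m − R̄_m)² = 301.8733  ⇒  Var(R_m) = 301.8733 / 6 = 50.3122
β = Cov / Var(R_m) = 91.0956 / 50.3122 = 1.8106
MRP = 11.42% − 2.14% = 9.28%
E(R) = R_f + β × MRP = 2.14% + 1.8106 × 9.28% = 18.94%

18.94%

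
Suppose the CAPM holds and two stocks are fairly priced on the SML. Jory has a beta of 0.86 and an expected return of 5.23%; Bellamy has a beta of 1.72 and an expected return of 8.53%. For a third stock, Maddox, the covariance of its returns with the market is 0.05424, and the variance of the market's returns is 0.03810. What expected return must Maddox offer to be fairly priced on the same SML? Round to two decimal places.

MRP = (8.53% − 5.23%) / (1.72 − 0.86) = 3.8372%
R_f = 5.23% − 0.86 × 3.8372% = 1.9300%
β_Maddox = Cov / Var(R_m) = 0.05424 / 0.03810 = 1.4236
E(R_Maddox) = R_f + β × MRP = 1.9300% + 1.4236 × 3.8372% = 7.39%

7.39%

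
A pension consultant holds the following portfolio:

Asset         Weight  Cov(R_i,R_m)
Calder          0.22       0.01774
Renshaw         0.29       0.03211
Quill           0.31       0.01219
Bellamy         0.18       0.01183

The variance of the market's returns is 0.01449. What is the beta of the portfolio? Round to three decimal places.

1.320

β_Calder = 0.01774 / 0.01449 = 1.2243
β_Renshaw = 0.03211 / 0.01449 = 2.2160
β_Quill = 0.01219 / 0.01449 = 0.8413
β_Bellamy = 0.01183 / 0.01449 = 0.8164
β_P = Σ w_i β_i = 0.22×1.2243 + 0.29×2.2160 + 0.31×0.8413 + 0.18×0.8164 = 1.3197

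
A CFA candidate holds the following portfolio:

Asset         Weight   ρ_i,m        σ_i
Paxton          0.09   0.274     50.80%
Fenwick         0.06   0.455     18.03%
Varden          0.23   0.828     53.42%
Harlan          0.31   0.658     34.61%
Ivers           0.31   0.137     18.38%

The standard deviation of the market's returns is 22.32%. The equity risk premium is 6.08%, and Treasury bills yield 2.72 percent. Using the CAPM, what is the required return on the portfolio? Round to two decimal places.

β_Paxton = 0.274 × 50.80% / 22.32% = 0.6236
β_Fenwick = 0.455 × 18.03% / 22.32% = 0.3675
β_Varden = 0.828 × 53.42% / 22.32% = 1.9817
β_Harlan = 0.658 × 34.61% / 22.32% = 1.0203
β_Ivers = 0.137 × 18.38% / 22.32% = 0.1128
β_P = Σ w_i β_i = 0.09×0.6236 + 0.06×0.3675 + 0.23×1.9817 + 0.31×1.0203 + 0.31×0.1128 = 0.8852
E(R_P) = R_f + β_P × MRP = 2.72% + 0.8852 × 6.08% = 8.10%

8.10%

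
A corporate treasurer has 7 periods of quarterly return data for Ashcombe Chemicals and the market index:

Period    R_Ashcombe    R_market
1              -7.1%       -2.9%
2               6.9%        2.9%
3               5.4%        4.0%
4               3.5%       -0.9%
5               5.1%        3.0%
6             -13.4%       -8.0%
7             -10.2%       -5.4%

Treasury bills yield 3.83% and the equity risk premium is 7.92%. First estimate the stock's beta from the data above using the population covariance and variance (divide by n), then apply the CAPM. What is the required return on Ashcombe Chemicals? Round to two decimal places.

17.82%

Mean R_i = (-7.1 + 6.9 + 5.4 + 3.5 + 5.1 − 13.4 − 10.2) / 7 = -1.4000%
Mean R_m = (-2.9 + 2.9 + 4.0 − 0.9 + 3.0 − 8.0 − 5.4) / 7 = -1.0429%
Σ(R_i − R̄_i)(R_m − R̄_m) = 226.4100  ⇒  Cov = 226.4100 / 7 = 32.3443
Σ(R_m − R̄_m)² = 128.1771  ⇒  Var(R_m) = 128.1771 / 7 = 18.3110
β = Cov / Var(R_m) = 32.3443 / 18.3110 = 1.7664
E(R) = R_f + β × MRP = 3.83% + 1.7664 × 7.92% = 17.82%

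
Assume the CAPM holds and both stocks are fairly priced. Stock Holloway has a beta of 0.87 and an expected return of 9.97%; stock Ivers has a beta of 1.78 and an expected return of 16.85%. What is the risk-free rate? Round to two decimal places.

3.39%

Both satisfy E(R) = R_f + β·MRP, so the slope of the SML is
MRP = (16.85% − 9.97%) / (1.78 − 0.87) = 6.88% / 0.91 = 7.5604%
R_f = E(R_Holloway) − β_Holloway·MRP = 9.97% − 0.87 × 7.5604% = 3.3925%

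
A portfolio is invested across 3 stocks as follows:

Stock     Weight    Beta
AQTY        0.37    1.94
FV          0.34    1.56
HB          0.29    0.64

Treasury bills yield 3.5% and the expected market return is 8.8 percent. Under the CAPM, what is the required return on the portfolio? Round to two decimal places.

11.10%

β_P = Σ w_i β_i = 0.37×1.94 + 0.34×1.56 + 0.29×0.64 = 1.4338
MRP = 8.8% − 3.5% = 5.30%
E(R_P) = R_f + β_P × MRP = 3.5% + 1.4338 × 5.3% = 11.10%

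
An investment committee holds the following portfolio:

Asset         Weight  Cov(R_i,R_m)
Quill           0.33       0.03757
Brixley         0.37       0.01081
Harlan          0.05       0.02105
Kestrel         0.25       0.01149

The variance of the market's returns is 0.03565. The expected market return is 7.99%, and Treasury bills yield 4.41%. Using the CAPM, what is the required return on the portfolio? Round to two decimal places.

6.45%

β_Quill = 0.03757 / 0.03565 = 1.0539
β_Brixley = 0.01081 / 0.03565 = 0.3032
β_Harlan = 0.02105 / 0.03565 = 0.5905
β_Kestrel = 0.01149 / 0.03565 = 0.3223
β_P = Σ w_i β_i = 0.33×1.0539 + 0.37×0.3032 + 0.05×0.5905 + 0.25×0.3223 = 0.5701
MRP = 7.99% − 4.41% = 3.58%
E(R_P) = R_f + β_P × MRP = 4.41% + 0.5701 × 3.58% = 6.45%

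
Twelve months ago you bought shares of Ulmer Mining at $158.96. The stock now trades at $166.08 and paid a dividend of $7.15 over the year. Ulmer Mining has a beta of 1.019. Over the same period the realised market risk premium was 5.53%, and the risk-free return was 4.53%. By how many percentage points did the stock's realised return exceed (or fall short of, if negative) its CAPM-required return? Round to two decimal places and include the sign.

Realised HPR = (P1 + D1 − P0) / P0 = (166.08 + 7.15 − 158.96) / 158.96 = 14.27 / 158.96 = 8.9771%
CAPM required = R_f + β·MRP = 4.53% + 1.019 × 5.53% = 10.16507%
α = realised − required = 8.9771% − 10.16507% = -1.19%

-1.19%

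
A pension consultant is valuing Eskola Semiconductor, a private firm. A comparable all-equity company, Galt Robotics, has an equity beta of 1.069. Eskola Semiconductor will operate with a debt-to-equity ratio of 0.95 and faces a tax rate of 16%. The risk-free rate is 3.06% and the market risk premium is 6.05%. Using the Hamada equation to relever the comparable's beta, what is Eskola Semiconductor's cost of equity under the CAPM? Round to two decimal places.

β_L = β_U × [1 + (1 − t)(D/E)] = 1.069 × [1 + (1 − 0.16) × 0.95]
    = 1.069 × [1 + 0.84 × 0.95] = 1.069 × 1.7980 = 1.9221
E(R) = R_f + β_L × MRP = 3.06% + 1.9221 × 6.05% = 14.69%

14.69%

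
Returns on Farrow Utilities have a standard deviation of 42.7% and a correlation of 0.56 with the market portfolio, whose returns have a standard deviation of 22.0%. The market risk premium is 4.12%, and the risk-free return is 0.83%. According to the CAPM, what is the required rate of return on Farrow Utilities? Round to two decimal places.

5.31%

β = ρ × σ_i / σ_m = 0.56 × 42.7% / 22.0% = 1.0869
E(R) = 0.83% + 1.0869 × 4.12% = 5.31%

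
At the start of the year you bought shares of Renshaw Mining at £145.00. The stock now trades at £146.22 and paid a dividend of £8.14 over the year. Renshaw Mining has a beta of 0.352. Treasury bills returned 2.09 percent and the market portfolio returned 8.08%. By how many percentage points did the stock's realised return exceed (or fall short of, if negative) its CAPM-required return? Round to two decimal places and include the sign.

Realised HPR = (P1 + D1 − P0) / P0 = (146.22 + 8.14 − 145.00) / 145.00 = 9.36 / 145.00 = 6.4552%
MRP = 8.08% − 2.09% = 5.99%
CAPM required = R_f + β·MRP = 2.09% + 0.352 × 5.99% = 4.19848%
α = realised − required = 6.4552% − 4.19848% = +2.26%

+2.26%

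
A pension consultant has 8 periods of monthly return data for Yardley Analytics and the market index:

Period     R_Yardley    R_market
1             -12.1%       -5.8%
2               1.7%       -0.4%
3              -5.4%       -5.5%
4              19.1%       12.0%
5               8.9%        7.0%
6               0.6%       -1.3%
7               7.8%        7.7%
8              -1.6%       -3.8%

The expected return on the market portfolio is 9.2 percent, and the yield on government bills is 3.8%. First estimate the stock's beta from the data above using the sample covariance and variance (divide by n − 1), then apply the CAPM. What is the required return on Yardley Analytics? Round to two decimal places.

Mean R_i = (-12.1 + 1.7 − 5.4 + 19.1 + 8.9 + 0.6 + 7.8 − 1.6) / 8 = 2.3750%
Mean R_m = (-5.8 − 0.4 − 5.5 + 12.0 + 7.0 − 1.3 + 7.7 − 3.8) / 8 = 1.2375%
Σ(R_i − R̄_i)(R_m − R̄_m) = 432.5475  ⇒  Cov = 432.5475 / 7 = 61.7925
Σ(R_m − R̄_m)² = 320.2188  ⇒  Var(R_m) = 320.2188 / 7 = 45.7455
β = Cov / Var(R_m) = 61.7925 / 45.7455 = 1.3508
MRP = 9.2% − 3.8% = 5.40%
E(R) = R_f + β × MRP = 3.8% + 1.3508 × 5.4% = 11.09%

11.09%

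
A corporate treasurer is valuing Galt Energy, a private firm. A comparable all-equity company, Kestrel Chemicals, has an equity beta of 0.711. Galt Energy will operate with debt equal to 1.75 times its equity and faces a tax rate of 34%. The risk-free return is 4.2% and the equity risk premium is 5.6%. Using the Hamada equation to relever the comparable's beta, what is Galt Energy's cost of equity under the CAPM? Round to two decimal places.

β_L = β_U × [1 + (1 − t)(D/E)] = 0.711 × [1 + (1 − 0.34) × 1.75]
    = 0.711 × [1 + 0.66 × 1.75] = 0.711 × 2.1550 = 1.5322
E(R) = R_f + β_L × MRP = 4.2% + 1.5322 × 5.6% = 12.78%

12.78%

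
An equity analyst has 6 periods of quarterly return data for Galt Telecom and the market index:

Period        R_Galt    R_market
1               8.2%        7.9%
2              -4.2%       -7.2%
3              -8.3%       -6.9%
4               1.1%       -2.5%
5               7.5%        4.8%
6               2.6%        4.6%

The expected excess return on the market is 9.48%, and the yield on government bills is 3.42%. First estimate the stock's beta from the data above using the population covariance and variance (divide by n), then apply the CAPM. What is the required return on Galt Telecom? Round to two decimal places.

Mean R_i = (8.2 − 4.2 − 8.3 + 1.1 + 7.5 + 2.6) / 6 = 1.1500%
Mean R_m = (7.9 − 7.2 − 6.9 − 2.5 + 4.8 + 4.6) / 6 = 0.1167%
Σ(R_i − R̄_i)(R_m − R̄_m) = 196.6950  ⇒  Cov = 196.6950 / 6 = 32.7825
Σ(R_m − R̄_m)² = 212.2283  ⇒  Var(R_m) = 212.2283 / 6 = 35.3714
β = Cov / Var(R_m) = 32.7825 / 35.3714 = 0.9268
E(R) = R_f + β × MRP = 3.42% + 0.9268 × 9.48% = 12.21%

12.21%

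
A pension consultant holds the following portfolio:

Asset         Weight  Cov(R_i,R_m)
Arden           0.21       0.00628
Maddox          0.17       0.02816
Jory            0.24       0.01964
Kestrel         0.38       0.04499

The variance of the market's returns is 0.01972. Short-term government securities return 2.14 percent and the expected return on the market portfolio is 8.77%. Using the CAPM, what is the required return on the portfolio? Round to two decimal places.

11.53%

β_Arden = 0.00628 / 0.01972 = 0.3185
β_Maddox = 0.02816 / 0.01972 = 1.4280
β_Jory = 0.01964 / 0.01972 = 0.9959
β_Kestrel = 0.04499 / 0.01972 = 2.2814
β_P = Σ w_i β_i = 0.21×0.3185 + 0.17×1.4280 + 0.24×0.9959 + 0.38×2.2814 = 1.4156
MRP = 8.77% − 2.14% = 6.63%
E(R_P) = R_f + β_P × MRP = 2.14% + 1.4156 × 6.63% = 11.53%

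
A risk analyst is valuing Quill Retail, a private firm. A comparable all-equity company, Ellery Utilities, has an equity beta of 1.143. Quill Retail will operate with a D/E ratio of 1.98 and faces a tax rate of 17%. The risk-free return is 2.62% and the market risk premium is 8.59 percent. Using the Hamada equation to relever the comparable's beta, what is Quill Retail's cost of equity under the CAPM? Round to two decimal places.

28.57%

β_L = β_U × [1 + (1 − t)(D/E)] = 1.143 × [1 + (1 − 0.17) × 1.98]
    = 1.143 × [1 + 0.83 × 1.98] = 1.143 × 2.6434 = 3.0214
E(R) = R_f + β_L × MRP = 2.62% + 3.0214 × 8.59% = 28.57%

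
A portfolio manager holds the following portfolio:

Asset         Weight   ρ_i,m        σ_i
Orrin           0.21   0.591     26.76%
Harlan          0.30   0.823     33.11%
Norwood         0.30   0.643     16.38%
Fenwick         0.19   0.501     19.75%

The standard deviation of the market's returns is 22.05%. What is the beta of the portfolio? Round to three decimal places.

0.750

β_Orrin = 0.591 × 26.76% / 22.05% = 0.7172
β_Harlan = 0.823 × 33.11% / 22.05% = 1.2358
β_Norwood = 0.643 × 16.38% / 22.05% = 0.4777
β_Fenwick = 0.501 × 19.75% / 22.05% = 0.4487
β_P = Σ w_i β_i = 0.21×0.7172 + 0.30×1.2358 + 0.30×0.4777 + 0.19×0.4487 = 0.7499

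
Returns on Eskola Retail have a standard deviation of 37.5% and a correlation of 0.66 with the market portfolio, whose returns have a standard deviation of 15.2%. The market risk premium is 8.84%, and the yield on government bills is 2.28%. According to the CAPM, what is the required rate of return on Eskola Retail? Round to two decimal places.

β = ρ × σ_i / σ_m = 0.66 × 37.5% / 15.2% = 1.6283
E(R) = 2.28% + 1.6283 × 8.84% = 16.67%

16.67%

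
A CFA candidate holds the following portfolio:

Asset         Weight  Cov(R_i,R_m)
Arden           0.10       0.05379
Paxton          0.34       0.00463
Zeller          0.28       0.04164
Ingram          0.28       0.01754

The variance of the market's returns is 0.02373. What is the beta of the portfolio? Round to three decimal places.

0.991

β_Arden = 0.05379 / 0.02373 = 2.2668
β_Paxton = 0.00463 / 0.02373 = 0.1951
β_Zeller = 0.04164 / 0.02373 = 1.7547
β_Ingram = 0.01754 / 0.02373 = 0.7391
β_P = Σ w_i β_i = 0.10×2.2668 + 0.34×0.1951 + 0.28×1.7547 + 0.28×0.7391 = 0.9913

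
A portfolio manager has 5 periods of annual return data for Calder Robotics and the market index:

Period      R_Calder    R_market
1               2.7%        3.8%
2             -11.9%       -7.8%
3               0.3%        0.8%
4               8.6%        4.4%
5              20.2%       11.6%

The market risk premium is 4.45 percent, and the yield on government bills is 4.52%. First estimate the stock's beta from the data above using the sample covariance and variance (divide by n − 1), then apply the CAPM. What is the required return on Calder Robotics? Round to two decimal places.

11.85%

Mean R_i = (2.7 − 11.9 + 0.3 + 8.6 + 20.2) / 5 = 3.9800%
Mean R_m = (3.8 − 7.8 + 0.8 + 4.4 + 11.6) / 5 = 2.5600%
Σ(R_i − R̄_i)(R_m − R̄_m) = 324.5360  ⇒  Cov = 324.5360 / 4 = 81.1340
Σ(R_m − R̄_m)² = 197.0720  ⇒  Var(R_m) = 197.0720 / 4 = 49.2680
β = Cov / Var(R_m) = 81.1340 / 49.2680 = 1.6468
E(R) = R_f + β × MRP = 4.52% + 1.6468 × 4.45% = 11.85%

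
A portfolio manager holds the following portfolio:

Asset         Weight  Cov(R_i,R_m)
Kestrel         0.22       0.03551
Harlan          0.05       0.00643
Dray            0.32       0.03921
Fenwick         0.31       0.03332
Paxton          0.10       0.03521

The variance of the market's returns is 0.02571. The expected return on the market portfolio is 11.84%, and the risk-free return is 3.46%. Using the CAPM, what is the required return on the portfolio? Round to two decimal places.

β_Kestrel = 0.03551 / 0.02571 = 1.3812
β_Harlan = 0.00643 / 0.02571 = 0.2501
β_Dray = 0.03921 / 0.02571 = 1.5251
β_Fenwick = 0.03332 / 0.02571 = 1.2960
β_Paxton = 0.03521 / 0.02571 = 1.3695
β_P = Σ w_i β_i = 0.22×1.3812 + 0.05×0.2501 + 0.32×1.5251 + 0.31×1.2960 + 0.10×1.3695 = 1.3431
MRP = 11.84% − 3.46% = 8.38%
E(R_P) = R_f + β_P × MRP = 3.46% + 1.3431 × 8.38% = 14.72%

14.72%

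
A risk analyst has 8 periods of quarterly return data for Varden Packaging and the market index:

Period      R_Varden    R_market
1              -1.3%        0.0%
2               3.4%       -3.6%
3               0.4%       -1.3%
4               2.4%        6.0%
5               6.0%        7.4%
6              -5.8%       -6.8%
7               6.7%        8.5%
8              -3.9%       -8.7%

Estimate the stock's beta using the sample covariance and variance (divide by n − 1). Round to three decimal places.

0.584

Mean R_i = (-1.3 + 3.4 + 0.4 + 2.4 + 6.0 − 5.8 + 6.7 − 3.9) / 8 = 0.9875%
Mean R_m = (0.0 − 3.6 − 1.3 + 6.0 + 7.4 − 6.8 + 8.5 − 8.7) / 8 = 0.1875%
Σ(R_i − R̄_i)(R_m − R̄_m) = 174.8788  ⇒  Cov = 174.8788 / 7 = 24.9827
Σ(R_m − R̄_m)² = 299.3088  ⇒  Var(R_m) = 299.3088 / 7 = 42.7584
β = Cov / Var(R_m) = 24.9827 / 42.7584 = 0.5843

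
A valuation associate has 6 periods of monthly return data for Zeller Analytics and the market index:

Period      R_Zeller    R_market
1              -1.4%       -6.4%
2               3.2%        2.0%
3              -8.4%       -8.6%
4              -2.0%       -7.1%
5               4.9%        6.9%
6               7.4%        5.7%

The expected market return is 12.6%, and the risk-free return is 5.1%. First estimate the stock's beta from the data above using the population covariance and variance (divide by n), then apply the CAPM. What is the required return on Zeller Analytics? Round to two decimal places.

Mean R_i = (-1.4 + 3.2 − 8.4 − 2.0 + 4.9 + 7.4) / 6 = 0.6167%
Mean R_m = (-6.4 + 2.0 − 8.6 − 7.1 + 6.9 + 5.7) / 6 = -1.2500%
Σ(R_i − R̄_i)(R_m − R̄_m) = 182.4150  ⇒  Cov = 182.4150 / 6 = 30.4025
Σ(R_m − R̄_m)² = 240.0550  ⇒  Var(R_m) = 240.0550 / 6 = 40.0092
β = Cov / Var(R_m) = 30.4025 / 40.0092 = 0.7599
MRP = 12.6% − 5.1% = 7.50%
E(R) = R_f + β × MRP = 5.1% + 0.7599 × 7.5% = 10.80%

10.80%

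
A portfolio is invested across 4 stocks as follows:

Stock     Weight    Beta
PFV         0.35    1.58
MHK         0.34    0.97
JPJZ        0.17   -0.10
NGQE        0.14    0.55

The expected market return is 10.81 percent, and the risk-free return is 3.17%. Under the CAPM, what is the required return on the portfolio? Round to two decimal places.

10.37%

β_P = Σ w_i β_i = 0.35×1.58 + 0.34×0.97 + 0.17×-0.10 + 0.14×0.55 = 0.9428
MRP = 10.81% − 3.17% = 7.64%
E(R_P) = R_f + β_P × MRP = 3.17% + 0.9428 × 7.64% = 10.37%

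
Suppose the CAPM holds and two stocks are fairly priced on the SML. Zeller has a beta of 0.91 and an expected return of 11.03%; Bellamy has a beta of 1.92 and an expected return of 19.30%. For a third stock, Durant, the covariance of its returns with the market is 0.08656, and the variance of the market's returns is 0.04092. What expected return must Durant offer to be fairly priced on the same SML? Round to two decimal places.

MRP = (19.30% − 11.03%) / (1.92 − 0.91) = 8.1881%
R_f = 11.03% − 0.91 × 8.1881% = 3.5788%
β_Durant = Cov / Var(R_m) = 0.08656 / 0.04092 = 2.1153
E(R_Durant) = R_f + β × MRP = 3.5788% + 2.1153 × 8.1881% = 20.90%

20.90%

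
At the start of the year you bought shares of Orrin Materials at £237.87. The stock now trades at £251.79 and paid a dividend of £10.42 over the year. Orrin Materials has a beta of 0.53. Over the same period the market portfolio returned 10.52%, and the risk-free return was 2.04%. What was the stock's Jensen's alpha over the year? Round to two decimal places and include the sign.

+3.70%

Realised HPR = (P1 + D1 − P0) / P0 = (251.79 + 10.42 − 237.87) / 237.87 = 24.34 / 237.87 = 10.2325%
MRP = 10.52% − 2.04% = 8.48%
CAPM required = R_f + β·MRP = 2.04% + 0.53 × 8.48% = 6.5344%
α = realised − required = 10.2325% − 6.5344% = +3.70%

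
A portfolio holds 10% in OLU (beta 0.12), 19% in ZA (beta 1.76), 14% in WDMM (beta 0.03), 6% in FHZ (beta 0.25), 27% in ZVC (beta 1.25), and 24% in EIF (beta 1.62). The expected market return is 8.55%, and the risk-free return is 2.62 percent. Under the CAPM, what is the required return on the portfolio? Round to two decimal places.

β_P = Σ w_i β_i = 0.10×0.12 + 0.19×1.76 + 0.14×0.03 + 0.06×0.25 + 0.27×1.25 + 0.24×1.62 = 1.0919
MRP = 8.55% − 2.62% = 5.93%
E(R_P) = R_f + β_P × MRP = 2.62% + 1.0919 × 5.93% = 9.09%

9.09%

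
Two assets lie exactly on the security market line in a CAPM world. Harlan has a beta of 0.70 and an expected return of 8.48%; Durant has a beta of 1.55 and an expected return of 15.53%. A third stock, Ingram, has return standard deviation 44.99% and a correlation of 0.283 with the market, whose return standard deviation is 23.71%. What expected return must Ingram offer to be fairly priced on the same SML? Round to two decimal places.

MRP = (15.53% − 8.48%) / (1.55 − 0.70) = 8.2941%
R_f = 8.48% − 0.70 × 8.2941% = 2.6741%
β_Ingram = ρ·σ_i/σ_m = 0.283 × 44.99 / 23.71 = 0.5370
E(R_Ingram) = R_f + β × MRP = 2.6741% + 0.5370 × 8.2941% = 7.13%

7.13%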